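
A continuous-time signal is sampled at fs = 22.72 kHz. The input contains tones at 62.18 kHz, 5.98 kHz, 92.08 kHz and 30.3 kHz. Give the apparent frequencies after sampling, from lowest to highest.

fs/2 = 11.36 kHz.
62.18 kHz mod fs = 16.74 kHz.
16.74 kHz > fs/2 = 11.36 kHz, folds to fs − 16.74 kHz = 5.98 kHz.
5.98 kHz ≤ fs/2 = 11.36 kHz, passes unchanged.
92.08 kHz mod fs = 1.2 kHz.
1.2 kHz ≤ fs/2 = 11.36 kHz, appears at 1.2 kHz.
30.3 kHz mod fs = 7.58 kHz.
7.58 kHz ≤ fs/2 = 11.36 kHz, appears at 7.58 kHz.
Distinct values: {1.2 kHz, 5.98 kHz, 7.58 kHz}.

1.2 kHz, 5.98 kHz, 7.58 kHz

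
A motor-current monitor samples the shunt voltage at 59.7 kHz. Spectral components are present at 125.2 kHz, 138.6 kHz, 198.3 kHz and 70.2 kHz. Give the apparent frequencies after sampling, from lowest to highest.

5.8 kHz, 10.5 kHz, 19.2 kHz

fs/2 = 29.85 kHz.
125.2 kHz mod fs = 5.8 kHz.
5.8 kHz ≤ fs/2 = 29.85 kHz, appears at 5.8 kHz.
138.6 kHz mod fs = 19.2 kHz.
19.2 kHz ≤ fs/2 = 29.85 kHz, appears at 19.2 kHz.
198.3 kHz mod fs = 19.2 kHz.
19.2 kHz ≤ fs/2 = 29.85 kHz, appears at 19.2 kHz.
70.2 kHz mod fs = 10.5 kHz.
10.5 kHz ≤ fs/2 = 29.85 kHz, appears at 10.5 kHz.
Distinct values: {5.8 kHz, 10.5 kHz, 19.2 kHz}.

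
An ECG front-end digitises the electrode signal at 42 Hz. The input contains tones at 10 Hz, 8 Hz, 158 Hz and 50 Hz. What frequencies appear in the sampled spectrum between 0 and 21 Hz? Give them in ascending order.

fs/2 = 21 Hz.
10 Hz ≤ fs/2 = 21 Hz, passes unchanged.
8 Hz ≤ fs/2 = 21 Hz, passes unchanged.
158 Hz mod fs = 32 Hz.
32 Hz > fs/2 = 21 Hz, folds to fs − 32 Hz = 10 Hz.
50 Hz mod fs = 8 Hz.
8 Hz ≤ fs/2 = 21 Hz, appears at 8 Hz.
Distinct values: {8 Hz, 10 Hz}.

8 Hz, 10 Hz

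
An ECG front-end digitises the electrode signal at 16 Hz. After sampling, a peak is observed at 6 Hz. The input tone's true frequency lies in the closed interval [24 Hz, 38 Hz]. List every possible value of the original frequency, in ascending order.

26 Hz, 38 Hz

Frequencies that alias to 6 Hz are k·fs ± 6 Hz for integer k ≥ 0.
k=0: 6 Hz.
k=1: 10 Hz, 22 Hz.
k=2: 26 Hz, 38 Hz.
k=3: 42 Hz, 54 Hz.
Within [24 Hz, 38 Hz]: 26 Hz, 38 Hz.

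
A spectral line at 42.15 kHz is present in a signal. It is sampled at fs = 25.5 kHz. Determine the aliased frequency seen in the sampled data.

42.15 kHz mod fs = 16.65 kHz.
16.65 kHz > fs/2 = 12.75 kHz, folds to fs − 16.65 kHz = 8.85 kHz.

8.85 kHz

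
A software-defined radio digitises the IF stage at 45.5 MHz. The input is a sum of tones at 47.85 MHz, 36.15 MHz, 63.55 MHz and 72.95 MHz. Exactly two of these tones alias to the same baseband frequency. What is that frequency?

fs/2 = 22.75 MHz.
47.85 MHz mod fs = 2.35 MHz.
2.35 MHz ≤ fs/2 = 22.75 MHz, appears at 2.35 MHz.
36.15 MHz > fs/2 = 22.75 MHz, folds to fs − 36.15 MHz = 9.35 MHz.
63.55 MHz mod fs = 18.05 MHz.
18.05 MHz ≤ fs/2 = 22.75 MHz, appears at 18.05 MHz.
72.95 MHz mod fs = 27.45 MHz.
27.45 MHz > fs/2 = 22.75 MHz, folds to fs − 27.45 MHz = 18.05 MHz.
63.55 MHz and 72.95 MHz both map to 18.05 MHz.

18.05 MHz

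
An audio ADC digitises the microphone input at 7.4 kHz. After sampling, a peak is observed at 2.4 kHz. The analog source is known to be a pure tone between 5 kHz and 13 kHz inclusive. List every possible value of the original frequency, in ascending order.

5 kHz, 9.8 kHz, 12.4 kHz

Frequencies that alias to 2.4 kHz are k·fs ± 2.4 kHz for integer k ≥ 0.
k=0: 2.4 kHz.
k=1: 5 kHz, 9.8 kHz.
k=2: 12.4 kHz, 17.2 kHz.
k=3: 19.8 kHz, 24.6 kHz.
Within [5 kHz, 13 kHz]: 5 kHz, 9.8 kHz, 12.4 kHz.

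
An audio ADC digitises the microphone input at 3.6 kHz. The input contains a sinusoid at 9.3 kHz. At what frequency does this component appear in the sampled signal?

1.5 kHz

9.3 kHz mod fs = 2.1 kHz.
2.1 kHz > fs/2 = 1.8 kHz, folds to fs − 2.1 kHz = 1.5 kHz.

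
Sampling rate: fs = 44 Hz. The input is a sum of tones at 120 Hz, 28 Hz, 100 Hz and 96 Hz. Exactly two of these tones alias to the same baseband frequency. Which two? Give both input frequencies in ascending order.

fs/2 = 22 Hz.
120 Hz mod fs = 32 Hz.
32 Hz > fs/2 = 22 Hz, folds to fs − 32 Hz = 12 Hz.
28 Hz > fs/2 = 22 Hz, folds to fs − 28 Hz = 16 Hz.
100 Hz mod fs = 12 Hz.
12 Hz ≤ fs/2 = 22 Hz, appears at 12 Hz.
96 Hz mod fs = 8 Hz.
8 Hz ≤ fs/2 = 22 Hz, appears at 8 Hz.
100 Hz and 120 Hz both map to 12 Hz.

100 Hz, 120 Hz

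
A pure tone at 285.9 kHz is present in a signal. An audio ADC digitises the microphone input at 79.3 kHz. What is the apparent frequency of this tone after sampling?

31.3 kHz

285.9 kHz mod fs = 48 kHz.
48 kHz > fs/2 = 39.65 kHz, folds to fs − 48 kHz = 31.3 kHz.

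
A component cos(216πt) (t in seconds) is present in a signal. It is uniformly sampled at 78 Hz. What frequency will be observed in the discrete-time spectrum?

ω = 216π rad/s → f = ω/(2π) = 108 Hz.
108 Hz mod fs = 30 Hz.
30 Hz ≤ fs/2 = 39 Hz, appears at 30 Hz.

30 Hz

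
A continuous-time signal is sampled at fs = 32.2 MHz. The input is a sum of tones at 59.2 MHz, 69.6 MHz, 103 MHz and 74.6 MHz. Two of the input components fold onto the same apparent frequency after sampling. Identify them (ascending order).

59.2 MHz, 69.6 MHz

fs/2 = 16.1 MHz.
59.2 MHz mod fs = 27 MHz.
27 MHz > fs/2 = 16.1 MHz, folds to fs − 27 MHz = 5.2 MHz.
69.6 MHz mod fs = 5.2 MHz.
5.2 MHz ≤ fs/2 = 16.1 MHz, appears at 5.2 MHz.
103 MHz mod fs = 6.4 MHz.
6.4 MHz ≤ fs/2 = 16.1 MHz, appears at 6.4 MHz.
74.6 MHz mod fs = 10.2 MHz.
10.2 MHz ≤ fs/2 = 16.1 MHz, appears at 10.2 MHz.
59.2 MHz and 69.6 MHz both map to 5.2 MHz.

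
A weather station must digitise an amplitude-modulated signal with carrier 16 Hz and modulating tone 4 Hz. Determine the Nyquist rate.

AM sidebands sit at fc ± fm = 12 Hz and 20 Hz.
Highest-frequency component: 20 Hz.
Nyquist rate = 2 × 20 Hz = 40 Hz.

40 Hz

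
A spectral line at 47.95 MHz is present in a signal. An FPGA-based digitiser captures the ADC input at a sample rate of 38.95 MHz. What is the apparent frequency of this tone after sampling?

9 MHz

47.95 MHz mod fs = 9 MHz.
9 MHz ≤ fs/2 = 19.475 MHz, appears at 9 MHz.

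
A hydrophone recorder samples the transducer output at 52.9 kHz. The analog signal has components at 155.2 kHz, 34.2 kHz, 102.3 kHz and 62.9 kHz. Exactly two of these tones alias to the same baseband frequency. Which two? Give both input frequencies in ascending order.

fs/2 = 26.45 kHz.
155.2 kHz mod fs = 49.4 kHz.
49.4 kHz > fs/2 = 26.45 kHz, folds to fs − 49.4 kHz = 3.5 kHz.
34.2 kHz > fs/2 = 26.45 kHz, folds to fs − 34.2 kHz = 18.7 kHz.
102.3 kHz mod fs = 49.4 kHz.
49.4 kHz > fs/2 = 26.45 kHz, folds to fs − 49.4 kHz = 3.5 kHz.
62.9 kHz mod fs = 10 kHz.
10 kHz ≤ fs/2 = 26.45 kHz, appears at 10 kHz.
102.3 kHz and 155.2 kHz both map to 3.5 kHz.

102.3 kHz, 155.2 kHz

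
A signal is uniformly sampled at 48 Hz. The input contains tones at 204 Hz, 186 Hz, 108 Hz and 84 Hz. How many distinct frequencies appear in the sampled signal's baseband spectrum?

2

fs/2 = 24 Hz.
204 Hz mod fs = 12 Hz.
12 Hz ≤ fs/2 = 24 Hz, appears at 12 Hz.
186 Hz mod fs = 42 Hz.
42 Hz > fs/2 = 24 Hz, folds to fs − 42 Hz = 6 Hz.
108 Hz mod fs = 12 Hz.
12 Hz ≤ fs/2 = 24 Hz, appears at 12 Hz.
84 Hz mod fs = 36 Hz.
36 Hz > fs/2 = 24 Hz, folds to fs − 36 Hz = 12 Hz.
Distinct values: {6 Hz, 12 Hz} → 2.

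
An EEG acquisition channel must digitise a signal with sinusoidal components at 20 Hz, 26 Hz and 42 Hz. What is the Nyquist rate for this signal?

Highest-frequency component: 42 Hz.
Nyquist rate = 2 × 42 Hz = 84 Hz.

84 Hz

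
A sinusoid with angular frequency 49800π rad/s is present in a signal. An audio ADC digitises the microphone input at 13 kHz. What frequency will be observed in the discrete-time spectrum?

ω = 49800π rad/s → f = ω/(2π) = 24900 Hz = 24.9 kHz.
24.9 kHz mod fs = 11.9 kHz.
11.9 kHz > fs/2 = 6.5 kHz, folds to fs − 11.9 kHz = 1.1 kHz.

1.1 kHz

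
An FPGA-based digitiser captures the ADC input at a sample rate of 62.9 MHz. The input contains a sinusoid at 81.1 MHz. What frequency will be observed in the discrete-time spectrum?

18.2 MHz

81.1 MHz mod fs = 18.2 MHz.
18.2 MHz ≤ fs/2 = 31.45 MHz, appears at 18.2 MHz.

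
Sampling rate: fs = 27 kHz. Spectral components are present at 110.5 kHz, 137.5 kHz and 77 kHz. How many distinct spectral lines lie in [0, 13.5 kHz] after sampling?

fs/2 = 13.5 kHz.
110.5 kHz mod fs = 2.5 kHz.
2.5 kHz ≤ fs/2 = 13.5 kHz, appears at 2.5 kHz.
137.5 kHz mod fs = 2.5 kHz.
2.5 kHz ≤ fs/2 = 13.5 kHz, appears at 2.5 kHz.
77 kHz mod fs = 23 kHz.
23 kHz > fs/2 = 13.5 kHz, folds to fs − 23 kHz = 4 kHz.
Distinct values: {2.5 kHz, 4 kHz} → 2.

2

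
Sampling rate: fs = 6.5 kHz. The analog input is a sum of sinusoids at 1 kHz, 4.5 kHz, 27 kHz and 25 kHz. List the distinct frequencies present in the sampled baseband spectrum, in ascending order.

fs/2 = 3.25 kHz.
1 kHz ≤ fs/2 = 3.25 kHz, passes unchanged.
4.5 kHz > fs/2 = 3.25 kHz, folds to fs − 4.5 kHz = 2 kHz.
27 kHz mod fs = 1 kHz.
1 kHz ≤ fs/2 = 3.25 kHz, appears at 1 kHz.
25 kHz mod fs = 5.5 kHz.
5.5 kHz > fs/2 = 3.25 kHz, folds to fs − 5.5 kHz = 1 kHz.
Distinct values: {1 kHz, 2 kHz}.

1 kHz, 2 kHz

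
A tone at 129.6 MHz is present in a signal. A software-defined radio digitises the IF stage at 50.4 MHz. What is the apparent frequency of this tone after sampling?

129.6 MHz mod fs = 28.8 MHz.
28.8 MHz > fs/2 = 25.2 MHz, folds to fs − 28.8 MHz = 21.6 MHz.

21.6 MHz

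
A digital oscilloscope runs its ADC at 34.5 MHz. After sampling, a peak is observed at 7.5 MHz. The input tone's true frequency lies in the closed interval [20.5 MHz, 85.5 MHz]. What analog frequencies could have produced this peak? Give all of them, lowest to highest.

27 MHz, 42 MHz, 61.5 MHz, 76.5 MHz

Frequencies that alias to 7.5 MHz are k·fs ± 7.5 MHz for integer k ≥ 0.
k=0: 7.5 MHz.
k=1: 27 MHz, 42 MHz.
k=2: 61.5 MHz, 76.5 MHz.
k=3: 96 MHz, 111 MHz.
Within [20.5 MHz, 85.5 MHz]: 27 MHz, 42 MHz, 61.5 MHz, 76.5 MHz.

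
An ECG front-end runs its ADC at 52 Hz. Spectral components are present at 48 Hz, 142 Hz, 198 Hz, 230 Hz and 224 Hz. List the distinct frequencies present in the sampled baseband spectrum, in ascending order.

4 Hz, 10 Hz, 14 Hz, 16 Hz, 22 Hz

fs/2 = 26 Hz.
48 Hz > fs/2 = 26 Hz, folds to fs − 48 Hz = 4 Hz.
142 Hz mod fs = 38 Hz.
38 Hz > fs/2 = 26 Hz, folds to fs − 38 Hz = 14 Hz.
198 Hz mod fs = 42 Hz.
42 Hz > fs/2 = 26 Hz, folds to fs − 42 Hz = 10 Hz.
230 Hz mod fs = 22 Hz.
22 Hz ≤ fs/2 = 26 Hz, appears at 22 Hz.
224 Hz mod fs = 16 Hz.
16 Hz ≤ fs/2 = 26 Hz, appears at 16 Hz.
Distinct values: {4 Hz, 10 Hz, 14 Hz, 16 Hz, 22 Hz}.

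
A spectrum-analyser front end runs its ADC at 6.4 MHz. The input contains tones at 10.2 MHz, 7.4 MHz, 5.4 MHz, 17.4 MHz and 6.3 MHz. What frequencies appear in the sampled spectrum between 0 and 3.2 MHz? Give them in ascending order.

fs/2 = 3.2 MHz.
10.2 MHz mod fs = 3.8 MHz.
3.8 MHz > fs/2 = 3.2 MHz, folds to fs − 3.8 MHz = 2.6 MHz.
7.4 MHz mod fs = 1 MHz.
1 MHz ≤ fs/2 = 3.2 MHz, appears at 1 MHz.
5.4 MHz > fs/2 = 3.2 MHz, folds to fs − 5.4 MHz = 1 MHz.
17.4 MHz mod fs = 4.6 MHz.
4.6 MHz > fs/2 = 3.2 MHz, folds to fs − 4.6 MHz = 1.8 MHz.
6.3 MHz > fs/2 = 3.2 MHz, folds to fs − 6.3 MHz = 0.1 MHz.
Distinct values: {0.1 MHz, 1 MHz, 1.8 MHz, 2.6 MHz}.

0.1 MHz, 1 MHz, 1.8 MHz, 2.6 MHz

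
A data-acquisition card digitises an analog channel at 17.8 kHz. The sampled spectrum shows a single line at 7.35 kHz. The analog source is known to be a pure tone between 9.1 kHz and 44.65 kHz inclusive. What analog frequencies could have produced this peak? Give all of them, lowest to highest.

10.45 kHz, 25.15 kHz, 28.25 kHz, 42.95 kHz

Frequencies that alias to 7.35 kHz are k·fs ± 7.35 kHz for integer k ≥ 0.
k=0: 7.35 kHz.
k=1: 10.45 kHz, 25.15 kHz.
k=2: 28.25 kHz, 42.95 kHz.
k=3: 46.05 kHz, 60.75 kHz.
Within [9.1 kHz, 44.65 kHz]: 10.45 kHz, 25.15 kHz, 28.25 kHz, 42.95 kHz.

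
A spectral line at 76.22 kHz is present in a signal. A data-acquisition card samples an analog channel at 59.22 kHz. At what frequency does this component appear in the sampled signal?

17 kHz

76.22 kHz mod fs = 17 kHz.
17 kHz ≤ fs/2 = 29.61 kHz, appears at 17 kHz.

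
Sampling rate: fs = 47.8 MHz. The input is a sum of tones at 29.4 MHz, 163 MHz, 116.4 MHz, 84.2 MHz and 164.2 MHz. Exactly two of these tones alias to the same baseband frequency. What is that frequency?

20.8 MHz

fs/2 = 23.9 MHz.
29.4 MHz > fs/2 = 23.9 MHz, folds to fs − 29.4 MHz = 18.4 MHz.
163 MHz mod fs = 19.6 MHz.
19.6 MHz ≤ fs/2 = 23.9 MHz, appears at 19.6 MHz.
116.4 MHz mod fs = 20.8 MHz.
20.8 MHz ≤ fs/2 = 23.9 MHz, appears at 20.8 MHz.
84.2 MHz mod fs = 36.4 MHz.
36.4 MHz > fs/2 = 23.9 MHz, folds to fs − 36.4 MHz = 11.4 MHz.
164.2 MHz mod fs = 20.8 MHz.
20.8 MHz ≤ fs/2 = 23.9 MHz, appears at 20.8 MHz.
116.4 MHz and 164.2 MHz both map to 20.8 MHz.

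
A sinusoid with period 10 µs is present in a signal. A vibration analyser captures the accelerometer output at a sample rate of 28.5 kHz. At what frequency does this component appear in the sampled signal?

14 kHz

T = 10 µs → f = 1/T = 100 kHz.
100 kHz mod fs = 14.5 kHz.
14.5 kHz > fs/2 = 14.25 kHz, folds to fs − 14.5 kHz = 14 kHz.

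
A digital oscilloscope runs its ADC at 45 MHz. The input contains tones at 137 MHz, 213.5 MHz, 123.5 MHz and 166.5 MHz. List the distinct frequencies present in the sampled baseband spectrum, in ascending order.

2 MHz, 11.5 MHz, 13.5 MHz

fs/2 = 22.5 MHz.
137 MHz mod fs = 2 MHz.
2 MHz ≤ fs/2 = 22.5 MHz, appears at 2 MHz.
213.5 MHz mod fs = 33.5 MHz.
33.5 MHz > fs/2 = 22.5 MHz, folds to fs − 33.5 MHz = 11.5 MHz.
123.5 MHz mod fs = 33.5 MHz.
33.5 MHz > fs/2 = 22.5 MHz, folds to fs − 33.5 MHz = 11.5 MHz.
166.5 MHz mod fs = 31.5 MHz.
31.5 MHz > fs/2 = 22.5 MHz, folds to fs − 31.5 MHz = 13.5 MHz.
Distinct values: {2 MHz, 11.5 MHz, 13.5 MHz}.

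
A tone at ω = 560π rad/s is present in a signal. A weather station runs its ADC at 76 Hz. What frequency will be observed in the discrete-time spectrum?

ω = 560π rad/s → f = ω/(2π) = 280 Hz.
280 Hz mod fs = 52 Hz.
52 Hz > fs/2 = 38 Hz, folds to fs − 52 Hz = 24 Hz.

24 Hz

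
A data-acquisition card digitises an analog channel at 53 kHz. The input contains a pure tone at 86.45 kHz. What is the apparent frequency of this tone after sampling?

19.55 kHz

86.45 kHz mod fs = 33.45 kHz.
33.45 kHz > fs/2 = 26.5 kHz, folds to fs − 33.45 kHz = 19.55 kHz.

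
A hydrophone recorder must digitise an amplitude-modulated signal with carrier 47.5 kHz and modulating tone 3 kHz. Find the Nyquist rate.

AM sidebands sit at fc ± fm = 44.5 kHz and 50.5 kHz.
Highest-frequency component: 50.5 kHz.
Nyquist rate = 2 × 50.5 kHz = 101 kHz.

101 kHz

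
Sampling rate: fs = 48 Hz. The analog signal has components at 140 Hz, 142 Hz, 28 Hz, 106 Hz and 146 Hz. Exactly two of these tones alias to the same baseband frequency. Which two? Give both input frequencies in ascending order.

fs/2 = 24 Hz.
140 Hz mod fs = 44 Hz.
44 Hz > fs/2 = 24 Hz, folds to fs − 44 Hz = 4 Hz.
142 Hz mod fs = 46 Hz.
46 Hz > fs/2 = 24 Hz, folds to fs − 46 Hz = 2 Hz.
28 Hz > fs/2 = 24 Hz, folds to fs − 28 Hz = 20 Hz.
106 Hz mod fs = 10 Hz.
10 Hz ≤ fs/2 = 24 Hz, appears at 10 Hz.
146 Hz mod fs = 2 Hz.
2 Hz ≤ fs/2 = 24 Hz, appears at 2 Hz.
142 Hz and 146 Hz both map to 2 Hz.

142 Hz, 146 Hz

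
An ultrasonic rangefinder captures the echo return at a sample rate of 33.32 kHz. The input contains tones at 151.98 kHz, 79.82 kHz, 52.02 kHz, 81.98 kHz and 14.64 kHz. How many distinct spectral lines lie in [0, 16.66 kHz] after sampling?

4

fs/2 = 16.66 kHz.
151.98 kHz mod fs = 18.7 kHz.
18.7 kHz > fs/2 = 16.66 kHz, folds to fs − 18.7 kHz = 14.62 kHz.
79.82 kHz mod fs = 13.18 kHz.
13.18 kHz ≤ fs/2 = 16.66 kHz, appears at 13.18 kHz.
52.02 kHz mod fs = 18.7 kHz.
18.7 kHz > fs/2 = 16.66 kHz, folds to fs − 18.7 kHz = 14.62 kHz.
81.98 kHz mod fs = 15.34 kHz.
15.34 kHz ≤ fs/2 = 16.66 kHz, appears at 15.34 kHz.
14.64 kHz ≤ fs/2 = 16.66 kHz, passes unchanged.
Distinct values: {13.18 kHz, 14.62 kHz, 14.64 kHz, 15.34 kHz} → 4.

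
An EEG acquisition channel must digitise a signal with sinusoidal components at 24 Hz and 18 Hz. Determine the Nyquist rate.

Highest-frequency component: 24 Hz.
Nyquist rate = 2 × 24 Hz = 48 Hz.

48 Hz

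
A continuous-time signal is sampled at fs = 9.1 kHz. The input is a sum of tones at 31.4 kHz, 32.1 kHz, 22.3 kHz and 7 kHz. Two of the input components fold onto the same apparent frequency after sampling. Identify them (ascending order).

fs/2 = 4.55 kHz.
31.4 kHz mod fs = 4.1 kHz.
4.1 kHz ≤ fs/2 = 4.55 kHz, appears at 4.1 kHz.
32.1 kHz mod fs = 4.8 kHz.
4.8 kHz > fs/2 = 4.55 kHz, folds to fs − 4.8 kHz = 4.3 kHz.
22.3 kHz mod fs = 4.1 kHz.
4.1 kHz ≤ fs/2 = 4.55 kHz, appears at 4.1 kHz.
7 kHz > fs/2 = 4.55 kHz, folds to fs − 7 kHz = 2.1 kHz.
22.3 kHz and 31.4 kHz both map to 4.1 kHz.

22.3 kHz, 31.4 kHz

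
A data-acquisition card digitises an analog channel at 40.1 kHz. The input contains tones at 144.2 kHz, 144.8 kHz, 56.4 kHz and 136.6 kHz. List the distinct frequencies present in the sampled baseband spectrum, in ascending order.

fs/2 = 20.05 kHz.
144.2 kHz mod fs = 23.9 kHz.
23.9 kHz > fs/2 = 20.05 kHz, folds to fs − 23.9 kHz = 16.2 kHz.
144.8 kHz mod fs = 24.5 kHz.
24.5 kHz > fs/2 = 20.05 kHz, folds to fs − 24.5 kHz = 15.6 kHz.
56.4 kHz mod fs = 16.3 kHz.
16.3 kHz ≤ fs/2 = 20.05 kHz, appears at 16.3 kHz.
136.6 kHz mod fs = 16.3 kHz.
16.3 kHz ≤ fs/2 = 20.05 kHz, appears at 16.3 kHz.
Distinct values: {15.6 kHz, 16.2 kHz, 16.3 kHz}.

15.6 kHz, 16.2 kHz, 16.3 kHz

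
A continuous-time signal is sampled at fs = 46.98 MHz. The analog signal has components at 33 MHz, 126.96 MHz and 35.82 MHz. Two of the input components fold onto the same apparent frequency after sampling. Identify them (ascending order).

33 MHz, 126.96 MHz

fs/2 = 23.49 MHz.
33 MHz > fs/2 = 23.49 MHz, folds to fs − 33 MHz = 13.98 MHz.
126.96 MHz mod fs = 33 MHz.
33 MHz > fs/2 = 23.49 MHz, folds to fs − 33 MHz = 13.98 MHz.
35.82 MHz > fs/2 = 23.49 MHz, folds to fs − 35.82 MHz = 11.16 MHz.
33 MHz and 126.96 MHz both map to 13.98 MHz.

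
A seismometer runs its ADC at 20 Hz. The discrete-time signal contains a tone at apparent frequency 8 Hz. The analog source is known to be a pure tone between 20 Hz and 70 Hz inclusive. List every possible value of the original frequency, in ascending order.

Frequencies that alias to 8 Hz are k·fs ± 8 Hz for integer k ≥ 0.
k=0: 8 Hz.
k=1: 12 Hz, 28 Hz.
k=2: 32 Hz, 48 Hz.
k=3: 52 Hz, 68 Hz.
k=4: 72 Hz, 88 Hz.
Within [20 Hz, 70 Hz]: 28 Hz, 32 Hz, 48 Hz, 52 Hz, 68 Hz.

28 Hz, 32 Hz, 48 Hz, 52 Hz, 68 Hz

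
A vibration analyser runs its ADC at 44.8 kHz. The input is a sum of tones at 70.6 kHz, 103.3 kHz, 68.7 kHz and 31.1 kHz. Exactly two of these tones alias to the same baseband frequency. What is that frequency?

13.7 kHz

fs/2 = 22.4 kHz.
70.6 kHz mod fs = 25.8 kHz.
25.8 kHz > fs/2 = 22.4 kHz, folds to fs − 25.8 kHz = 19 kHz.
103.3 kHz mod fs = 13.7 kHz.
13.7 kHz ≤ fs/2 = 22.4 kHz, appears at 13.7 kHz.
68.7 kHz mod fs = 23.9 kHz.
23.9 kHz > fs/2 = 22.4 kHz, folds to fs − 23.9 kHz = 20.9 kHz.
31.1 kHz > fs/2 = 22.4 kHz, folds to fs − 31.1 kHz = 13.7 kHz.
31.1 kHz and 103.3 kHz both map to 13.7 kHz.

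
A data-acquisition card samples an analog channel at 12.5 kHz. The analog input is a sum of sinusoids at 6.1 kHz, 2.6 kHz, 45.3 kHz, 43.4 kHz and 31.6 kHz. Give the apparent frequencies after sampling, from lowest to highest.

2.6 kHz, 4.7 kHz, 5.9 kHz, 6.1 kHz

fs/2 = 6.25 kHz.
6.1 kHz ≤ fs/2 = 6.25 kHz, passes unchanged.
2.6 kHz ≤ fs/2 = 6.25 kHz, passes unchanged.
45.3 kHz mod fs = 7.8 kHz.
7.8 kHz > fs/2 = 6.25 kHz, folds to fs − 7.8 kHz = 4.7 kHz.
43.4 kHz mod fs = 5.9 kHz.
5.9 kHz ≤ fs/2 = 6.25 kHz, appears at 5.9 kHz.
31.6 kHz mod fs = 6.6 kHz.
6.6 kHz > fs/2 = 6.25 kHz, folds to fs − 6.6 kHz = 5.9 kHz.
Distinct values: {2.6 kHz, 4.7 kHz, 5.9 kHz, 6.1 kHz}.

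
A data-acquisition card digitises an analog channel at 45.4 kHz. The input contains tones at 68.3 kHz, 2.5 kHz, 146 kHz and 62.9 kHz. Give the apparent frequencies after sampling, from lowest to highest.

fs/2 = 22.7 kHz.
68.3 kHz mod fs = 22.9 kHz.
22.9 kHz > fs/2 = 22.7 kHz, folds to fs − 22.9 kHz = 22.5 kHz.
2.5 kHz ≤ fs/2 = 22.7 kHz, passes unchanged.
146 kHz mod fs = 9.8 kHz.
9.8 kHz ≤ fs/2 = 22.7 kHz, appears at 9.8 kHz.
62.9 kHz mod fs = 17.5 kHz.
17.5 kHz ≤ fs/2 = 22.7 kHz, appears at 17.5 kHz.
Distinct values: {2.5 kHz, 9.8 kHz, 17.5 kHz, 22.5 kHz}.

2.5 kHz, 9.8 kHz, 17.5 kHz, 22.5 kHz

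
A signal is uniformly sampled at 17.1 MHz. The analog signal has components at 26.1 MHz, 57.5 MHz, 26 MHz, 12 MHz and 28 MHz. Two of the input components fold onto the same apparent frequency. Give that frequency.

fs/2 = 8.55 MHz.
26.1 MHz mod fs = 9 MHz.
9 MHz > fs/2 = 8.55 MHz, folds to fs − 9 MHz = 8.1 MHz.
57.5 MHz mod fs = 6.2 MHz.
6.2 MHz ≤ fs/2 = 8.55 MHz, appears at 6.2 MHz.
26 MHz mod fs = 8.9 MHz.
8.9 MHz > fs/2 = 8.55 MHz, folds to fs − 8.9 MHz = 8.2 MHz.
12 MHz > fs/2 = 8.55 MHz, folds to fs − 12 MHz = 5.1 MHz.
28 MHz mod fs = 10.9 MHz.
10.9 MHz > fs/2 = 8.55 MHz, folds to fs − 10.9 MHz = 6.2 MHz.
28 MHz and 57.5 MHz both map to 6.2 MHz.

6.2 MHz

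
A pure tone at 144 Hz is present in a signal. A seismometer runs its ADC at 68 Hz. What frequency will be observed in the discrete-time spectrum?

144 Hz mod fs = 8 Hz.
8 Hz ≤ fs/2 = 34 Hz, appears at 8 Hz.

8 Hz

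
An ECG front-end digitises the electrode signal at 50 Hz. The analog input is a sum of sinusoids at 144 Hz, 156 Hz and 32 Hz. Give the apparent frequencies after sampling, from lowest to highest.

6 Hz, 18 Hz

fs/2 = 25 Hz.
144 Hz mod fs = 44 Hz.
44 Hz > fs/2 = 25 Hz, folds to fs − 44 Hz = 6 Hz.
156 Hz mod fs = 6 Hz.
6 Hz ≤ fs/2 = 25 Hz, appears at 6 Hz.
32 Hz > fs/2 = 25 Hz, folds to fs − 32 Hz = 18 Hz.
Distinct values: {6 Hz, 18 Hz}.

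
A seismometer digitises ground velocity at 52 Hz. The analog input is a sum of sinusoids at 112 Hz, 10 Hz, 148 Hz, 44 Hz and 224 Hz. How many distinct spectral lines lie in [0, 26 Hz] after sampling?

3

fs/2 = 26 Hz.
112 Hz mod fs = 8 Hz.
8 Hz ≤ fs/2 = 26 Hz, appears at 8 Hz.
10 Hz ≤ fs/2 = 26 Hz, passes unchanged.
148 Hz mod fs = 44 Hz.
44 Hz > fs/2 = 26 Hz, folds to fs − 44 Hz = 8 Hz.
44 Hz > fs/2 = 26 Hz, folds to fs − 44 Hz = 8 Hz.
224 Hz mod fs = 16 Hz.
16 Hz ≤ fs/2 = 26 Hz, appears at 16 Hz.
Distinct values: {8 Hz, 10 Hz, 16 Hz} → 3.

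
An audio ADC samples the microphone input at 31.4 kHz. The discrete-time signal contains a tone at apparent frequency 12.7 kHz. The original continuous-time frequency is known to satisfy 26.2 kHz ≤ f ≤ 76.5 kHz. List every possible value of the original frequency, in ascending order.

Frequencies that alias to 12.7 kHz are k·fs ± 12.7 kHz for integer k ≥ 0.
k=0: 12.7 kHz.
k=1: 18.7 kHz, 44.1 kHz.
k=2: 50.1 kHz, 75.5 kHz.
k=3: 81.5 kHz, 106.9 kHz.
Within [26.2 kHz, 76.5 kHz]: 44.1 kHz, 50.1 kHz, 75.5 kHz.

44.1 kHz, 50.1 kHz, 75.5 kHz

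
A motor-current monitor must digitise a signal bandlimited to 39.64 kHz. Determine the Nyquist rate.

Nyquist rate = 2 × 39.64 kHz = 79.28 kHz.

79.28 kHz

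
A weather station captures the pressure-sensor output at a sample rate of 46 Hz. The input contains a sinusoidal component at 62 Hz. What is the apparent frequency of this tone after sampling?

62 Hz mod fs = 16 Hz.
16 Hz ≤ fs/2 = 23 Hz, appears at 16 Hz.

16 Hz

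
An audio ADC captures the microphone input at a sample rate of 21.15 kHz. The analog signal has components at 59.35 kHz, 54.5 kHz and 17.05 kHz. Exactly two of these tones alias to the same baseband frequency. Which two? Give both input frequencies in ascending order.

fs/2 = 10.575 kHz.
59.35 kHz mod fs = 17.05 kHz.
17.05 kHz > fs/2 = 10.575 kHz, folds to fs − 17.05 kHz = 4.1 kHz.
54.5 kHz mod fs = 12.2 kHz.
12.2 kHz > fs/2 = 10.575 kHz, folds to fs − 12.2 kHz = 8.95 kHz.
17.05 kHz > fs/2 = 10.575 kHz, folds to fs − 17.05 kHz = 4.1 kHz.
17.05 kHz and 59.35 kHz both map to 4.1 kHz.

17.05 kHz, 59.35 kHz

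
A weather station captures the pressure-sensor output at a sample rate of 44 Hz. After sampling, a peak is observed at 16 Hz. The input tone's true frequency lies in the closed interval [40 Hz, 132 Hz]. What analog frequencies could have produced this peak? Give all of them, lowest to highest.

Frequencies that alias to 16 Hz are k·fs ± 16 Hz for integer k ≥ 0.
k=0: 16 Hz.
k=1: 28 Hz, 60 Hz.
k=2: 72 Hz, 104 Hz.
k=3: 116 Hz, 148 Hz.
k=4: 160 Hz, 192 Hz.
Within [40 Hz, 132 Hz]: 60 Hz, 72 Hz, 104 Hz, 116 Hz.

60 Hz, 72 Hz, 104 Hz, 116 Hz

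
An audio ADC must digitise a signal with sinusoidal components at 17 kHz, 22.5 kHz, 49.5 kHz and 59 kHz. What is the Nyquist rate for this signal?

118 kHz

Highest-frequency component: 59 kHz.
Nyquist rate = 2 × 59 kHz = 118 kHz.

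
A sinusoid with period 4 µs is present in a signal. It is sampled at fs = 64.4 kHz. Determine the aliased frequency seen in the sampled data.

T = 4 µs → f = 1/T = 250 kHz.
250 kHz mod fs = 56.8 kHz.
56.8 kHz > fs/2 = 32.2 kHz, folds to fs − 56.8 kHz = 7.6 kHz.

7.6 kHz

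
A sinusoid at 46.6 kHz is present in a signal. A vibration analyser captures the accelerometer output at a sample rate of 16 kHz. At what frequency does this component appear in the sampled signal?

46.6 kHz mod fs = 14.6 kHz.
14.6 kHz > fs/2 = 8 kHz, folds to fs − 14.6 kHz = 1.4 kHz.

1.4 kHz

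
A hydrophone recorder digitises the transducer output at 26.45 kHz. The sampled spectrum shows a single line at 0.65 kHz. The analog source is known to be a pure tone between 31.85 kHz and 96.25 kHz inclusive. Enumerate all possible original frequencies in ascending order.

Frequencies that alias to 0.65 kHz are k·fs ± 0.65 kHz for integer k ≥ 0.
k=0: 0.65 kHz.
k=1: 25.8 kHz, 27.1 kHz.
k=2: 52.25 kHz, 53.55 kHz.
k=3: 78.7 kHz, 80 kHz.
k=4: 105.15 kHz, 106.45 kHz.
Within [31.85 kHz, 96.25 kHz]: 52.25 kHz, 53.55 kHz, 78.7 kHz, 80 kHz.

52.25 kHz, 53.55 kHz, 78.7 kHz, 80 kHz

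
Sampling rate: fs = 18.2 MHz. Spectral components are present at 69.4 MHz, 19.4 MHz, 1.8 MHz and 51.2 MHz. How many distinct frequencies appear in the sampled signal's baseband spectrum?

fs/2 = 9.1 MHz.
69.4 MHz mod fs = 14.8 MHz.
14.8 MHz > fs/2 = 9.1 MHz, folds to fs − 14.8 MHz = 3.4 MHz.
19.4 MHz mod fs = 1.2 MHz.
1.2 MHz ≤ fs/2 = 9.1 MHz, appears at 1.2 MHz.
1.8 MHz ≤ fs/2 = 9.1 MHz, passes unchanged.
51.2 MHz mod fs = 14.8 MHz.
14.8 MHz > fs/2 = 9.1 MHz, folds to fs − 14.8 MHz = 3.4 MHz.
Distinct values: {1.2 MHz, 1.8 MHz, 3.4 MHz} → 3.

3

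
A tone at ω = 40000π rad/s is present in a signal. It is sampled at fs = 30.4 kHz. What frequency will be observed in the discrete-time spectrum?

10.4 kHz

ω = 40000π rad/s → f = ω/(2π) = 20000 Hz = 20 kHz.
20 kHz > fs/2 = 15.2 kHz, folds to fs − 20 kHz = 10.4 kHz.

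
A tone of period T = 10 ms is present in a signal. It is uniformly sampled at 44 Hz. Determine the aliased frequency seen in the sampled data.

12 Hz

T = 10 ms → f = 1/T = 100 Hz.
100 Hz mod fs = 12 Hz.
12 Hz ≤ fs/2 = 22 Hz, appears at 12 Hz.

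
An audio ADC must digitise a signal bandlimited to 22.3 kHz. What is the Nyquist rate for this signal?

Nyquist rate = 2 × 22.3 kHz = 44.6 kHz.

44.6 kHz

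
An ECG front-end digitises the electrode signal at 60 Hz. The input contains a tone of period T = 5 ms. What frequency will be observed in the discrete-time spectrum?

20 Hz

T = 5 ms → f = 1/T = 200 Hz.
200 Hz mod fs = 20 Hz.
20 Hz ≤ fs/2 = 30 Hz, appears at 20 Hz.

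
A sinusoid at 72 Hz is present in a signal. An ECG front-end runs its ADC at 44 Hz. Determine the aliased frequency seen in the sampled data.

16 Hz

72 Hz mod fs = 28 Hz.
28 Hz > fs/2 = 22 Hz, folds to fs − 28 Hz = 16 Hz.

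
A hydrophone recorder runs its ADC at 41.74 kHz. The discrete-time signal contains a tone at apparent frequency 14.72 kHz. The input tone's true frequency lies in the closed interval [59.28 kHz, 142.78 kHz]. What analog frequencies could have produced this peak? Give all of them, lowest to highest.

Frequencies that alias to 14.72 kHz are k·fs ± 14.72 kHz for integer k ≥ 0.
k=0: 14.72 kHz.
k=1: 27.02 kHz, 56.46 kHz.
k=2: 68.76 kHz, 98.2 kHz.
k=3: 110.5 kHz, 139.94 kHz.
k=4: 152.24 kHz, 181.68 kHz.
Within [59.28 kHz, 142.78 kHz]: 68.76 kHz, 98.2 kHz, 110.5 kHz, 139.94 kHz.

68.76 kHz, 98.2 kHz, 110.5 kHz, 139.94 kHz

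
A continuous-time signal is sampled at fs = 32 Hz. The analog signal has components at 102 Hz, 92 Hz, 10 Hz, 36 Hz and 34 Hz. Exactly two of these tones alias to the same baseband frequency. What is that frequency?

4 Hz

fs/2 = 16 Hz.
102 Hz mod fs = 6 Hz.
6 Hz ≤ fs/2 = 16 Hz, appears at 6 Hz.
92 Hz mod fs = 28 Hz.
28 Hz > fs/2 = 16 Hz, folds to fs − 28 Hz = 4 Hz.
10 Hz ≤ fs/2 = 16 Hz, passes unchanged.
36 Hz mod fs = 4 Hz.
4 Hz ≤ fs/2 = 16 Hz, appears at 4 Hz.
34 Hz mod fs = 2 Hz.
2 Hz ≤ fs/2 = 16 Hz, appears at 2 Hz.
36 Hz and 92 Hz both map to 4 Hz.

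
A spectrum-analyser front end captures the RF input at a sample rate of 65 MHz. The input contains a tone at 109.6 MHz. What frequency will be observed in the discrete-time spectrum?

20.4 MHz

109.6 MHz mod fs = 44.6 MHz.
44.6 MHz > fs/2 = 32.5 MHz, folds to fs − 44.6 MHz = 20.4 MHz.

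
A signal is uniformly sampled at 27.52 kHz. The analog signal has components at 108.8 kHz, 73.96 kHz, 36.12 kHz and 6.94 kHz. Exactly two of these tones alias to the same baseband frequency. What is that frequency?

fs/2 = 13.76 kHz.
108.8 kHz mod fs = 26.24 kHz.
26.24 kHz > fs/2 = 13.76 kHz, folds to fs − 26.24 kHz = 1.28 kHz.
73.96 kHz mod fs = 18.92 kHz.
18.92 kHz > fs/2 = 13.76 kHz, folds to fs − 18.92 kHz = 8.6 kHz.
36.12 kHz mod fs = 8.6 kHz.
8.6 kHz ≤ fs/2 = 13.76 kHz, appears at 8.6 kHz.
6.94 kHz ≤ fs/2 = 13.76 kHz, passes unchanged.
36.12 kHz and 73.96 kHz both map to 8.6 kHz.

8.6 kHz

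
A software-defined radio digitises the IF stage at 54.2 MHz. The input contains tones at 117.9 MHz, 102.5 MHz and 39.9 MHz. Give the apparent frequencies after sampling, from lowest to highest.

5.9 MHz, 9.5 MHz, 14.3 MHz

fs/2 = 27.1 MHz.
117.9 MHz mod fs = 9.5 MHz.
9.5 MHz ≤ fs/2 = 27.1 MHz, appears at 9.5 MHz.
102.5 MHz mod fs = 48.3 MHz.
48.3 MHz > fs/2 = 27.1 MHz, folds to fs − 48.3 MHz = 5.9 MHz.
39.9 MHz > fs/2 = 27.1 MHz, folds to fs − 39.9 MHz = 14.3 MHz.
Distinct values: {5.9 MHz, 9.5 MHz, 14.3 MHz}.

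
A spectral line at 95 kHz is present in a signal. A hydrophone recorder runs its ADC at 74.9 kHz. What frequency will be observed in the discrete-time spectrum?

20.1 kHz

95 kHz mod fs = 20.1 kHz.
20.1 kHz ≤ fs/2 = 37.45 kHz, appears at 20.1 kHz.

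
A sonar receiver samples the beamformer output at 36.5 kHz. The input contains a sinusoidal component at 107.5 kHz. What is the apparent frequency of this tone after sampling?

107.5 kHz mod fs = 34.5 kHz.
34.5 kHz > fs/2 = 18.25 kHz, folds to fs − 34.5 kHz = 2 kHz.

2 kHz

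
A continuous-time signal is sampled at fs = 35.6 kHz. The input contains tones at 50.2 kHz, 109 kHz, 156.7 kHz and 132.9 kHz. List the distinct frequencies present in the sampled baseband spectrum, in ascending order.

fs/2 = 17.8 kHz.
50.2 kHz mod fs = 14.6 kHz.
14.6 kHz ≤ fs/2 = 17.8 kHz, appears at 14.6 kHz.
109 kHz mod fs = 2.2 kHz.
2.2 kHz ≤ fs/2 = 17.8 kHz, appears at 2.2 kHz.
156.7 kHz mod fs = 14.3 kHz.
14.3 kHz ≤ fs/2 = 17.8 kHz, appears at 14.3 kHz.
132.9 kHz mod fs = 26.1 kHz.
26.1 kHz > fs/2 = 17.8 kHz, folds to fs − 26.1 kHz = 9.5 kHz.
Distinct values: {2.2 kHz, 9.5 kHz, 14.3 kHz, 14.6 kHz}.

2.2 kHz, 9.5 kHz, 14.3 kHz, 14.6 kHz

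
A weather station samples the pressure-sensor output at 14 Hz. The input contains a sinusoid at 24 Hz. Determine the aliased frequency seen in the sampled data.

4 Hz

24 Hz mod fs = 10 Hz.
10 Hz > fs/2 = 7 Hz, folds to fs − 10 Hz = 4 Hz.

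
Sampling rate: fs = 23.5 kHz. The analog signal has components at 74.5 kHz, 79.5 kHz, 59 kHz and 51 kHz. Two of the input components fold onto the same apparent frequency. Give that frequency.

4 kHz

fs/2 = 11.75 kHz.
74.5 kHz mod fs = 4 kHz.
4 kHz ≤ fs/2 = 11.75 kHz, appears at 4 kHz.
79.5 kHz mod fs = 9 kHz.
9 kHz ≤ fs/2 = 11.75 kHz, appears at 9 kHz.
59 kHz mod fs = 12 kHz.
12 kHz > fs/2 = 11.75 kHz, folds to fs − 12 kHz = 11.5 kHz.
51 kHz mod fs = 4 kHz.
4 kHz ≤ fs/2 = 11.75 kHz, appears at 4 kHz.
51 kHz and 74.5 kHz both map to 4 kHz.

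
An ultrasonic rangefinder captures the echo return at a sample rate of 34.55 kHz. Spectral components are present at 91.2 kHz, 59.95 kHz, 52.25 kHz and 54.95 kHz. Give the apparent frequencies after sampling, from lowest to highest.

9.15 kHz, 12.45 kHz, 14.15 kHz, 16.85 kHz

fs/2 = 17.275 kHz.
91.2 kHz mod fs = 22.1 kHz.
22.1 kHz > fs/2 = 17.275 kHz, folds to fs − 22.1 kHz = 12.45 kHz.
59.95 kHz mod fs = 25.4 kHz.
25.4 kHz > fs/2 = 17.275 kHz, folds to fs − 25.4 kHz = 9.15 kHz.
52.25 kHz mod fs = 17.7 kHz.
17.7 kHz > fs/2 = 17.275 kHz, folds to fs − 17.7 kHz = 16.85 kHz.
54.95 kHz mod fs = 20.4 kHz.
20.4 kHz > fs/2 = 17.275 kHz, folds to fs − 20.4 kHz = 14.15 kHz.
Distinct values: {9.15 kHz, 12.45 kHz, 14.15 kHz, 16.85 kHz}.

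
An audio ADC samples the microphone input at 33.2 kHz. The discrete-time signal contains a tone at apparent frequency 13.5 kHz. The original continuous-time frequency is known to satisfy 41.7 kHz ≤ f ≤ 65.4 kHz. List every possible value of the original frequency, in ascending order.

46.7 kHz, 52.9 kHz

Frequencies that alias to 13.5 kHz are k·fs ± 13.5 kHz for integer k ≥ 0.
k=0: 13.5 kHz.
k=1: 19.7 kHz, 46.7 kHz.
k=2: 52.9 kHz, 79.9 kHz.
k=3: 86.1 kHz, 113.1 kHz.
Within [41.7 kHz, 65.4 kHz]: 46.7 kHz, 52.9 kHz.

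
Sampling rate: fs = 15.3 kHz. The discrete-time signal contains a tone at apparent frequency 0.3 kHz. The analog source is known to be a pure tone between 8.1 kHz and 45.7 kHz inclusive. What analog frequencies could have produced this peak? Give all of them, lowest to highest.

Frequencies that alias to 0.3 kHz are k·fs ± 0.3 kHz for integer k ≥ 0.
k=0: 0.3 kHz.
k=1: 15 kHz, 15.6 kHz.
k=2: 30.3 kHz, 30.9 kHz.
k=3: 45.6 kHz, 46.2 kHz.
k=4: 60.9 kHz, 61.5 kHz.
Within [8.1 kHz, 45.7 kHz]: 15 kHz, 15.6 kHz, 30.3 kHz, 30.9 kHz, 45.6 kHz.

15 kHz, 15.6 kHz, 30.3 kHz, 30.9 kHz, 45.6 kHz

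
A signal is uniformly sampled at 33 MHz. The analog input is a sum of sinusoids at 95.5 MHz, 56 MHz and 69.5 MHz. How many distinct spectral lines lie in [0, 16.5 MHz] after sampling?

2

fs/2 = 16.5 MHz.
95.5 MHz mod fs = 29.5 MHz.
29.5 MHz > fs/2 = 16.5 MHz, folds to fs − 29.5 MHz = 3.5 MHz.
56 MHz mod fs = 23 MHz.
23 MHz > fs/2 = 16.5 MHz, folds to fs − 23 MHz = 10 MHz.
69.5 MHz mod fs = 3.5 MHz.
3.5 MHz ≤ fs/2 = 16.5 MHz, appears at 3.5 MHz.
Distinct values: {3.5 MHz, 10 MHz} → 2.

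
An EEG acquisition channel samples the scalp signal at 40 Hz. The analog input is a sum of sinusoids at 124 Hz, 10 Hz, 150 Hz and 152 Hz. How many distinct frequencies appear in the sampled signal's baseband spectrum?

fs/2 = 20 Hz.
124 Hz mod fs = 4 Hz.
4 Hz ≤ fs/2 = 20 Hz, appears at 4 Hz.
10 Hz ≤ fs/2 = 20 Hz, passes unchanged.
150 Hz mod fs = 30 Hz.
30 Hz > fs/2 = 20 Hz, folds to fs − 30 Hz = 10 Hz.
152 Hz mod fs = 32 Hz.
32 Hz > fs/2 = 20 Hz, folds to fs − 32 Hz = 8 Hz.
Distinct values: {4 Hz, 8 Hz, 10 Hz} → 3.

3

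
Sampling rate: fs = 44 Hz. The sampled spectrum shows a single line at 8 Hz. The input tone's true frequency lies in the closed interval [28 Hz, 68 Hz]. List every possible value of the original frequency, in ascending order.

36 Hz, 52 Hz

Frequencies that alias to 8 Hz are k·fs ± 8 Hz for integer k ≥ 0.
k=0: 8 Hz.
k=1: 36 Hz, 52 Hz.
k=2: 80 Hz, 96 Hz.
Within [28 Hz, 68 Hz]: 36 Hz, 52 Hz.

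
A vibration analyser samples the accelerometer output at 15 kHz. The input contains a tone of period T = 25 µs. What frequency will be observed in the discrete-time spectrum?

T = 25 µs → f = 1/T = 40 kHz.
40 kHz mod fs = 10 kHz.
10 kHz > fs/2 = 7.5 kHz, folds to fs − 10 kHz = 5 kHz.

5 kHz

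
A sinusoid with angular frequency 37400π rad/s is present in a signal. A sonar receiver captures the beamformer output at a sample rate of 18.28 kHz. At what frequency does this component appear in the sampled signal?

ω = 37400π rad/s → f = ω/(2π) = 18700 Hz = 18.7 kHz.
18.7 kHz mod fs = 0.42 kHz.
0.42 kHz ≤ fs/2 = 9.14 kHz, appears at 0.42 kHz.

0.42 kHz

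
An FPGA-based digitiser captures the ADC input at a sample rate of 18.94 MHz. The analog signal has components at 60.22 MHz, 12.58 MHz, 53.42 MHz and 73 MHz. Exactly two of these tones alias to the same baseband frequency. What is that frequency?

3.4 MHz

fs/2 = 9.47 MHz.
60.22 MHz mod fs = 3.4 MHz.
3.4 MHz ≤ fs/2 = 9.47 MHz, appears at 3.4 MHz.
12.58 MHz > fs/2 = 9.47 MHz, folds to fs − 12.58 MHz = 6.36 MHz.
53.42 MHz mod fs = 15.54 MHz.
15.54 MHz > fs/2 = 9.47 MHz, folds to fs − 15.54 MHz = 3.4 MHz.
73 MHz mod fs = 16.18 MHz.
16.18 MHz > fs/2 = 9.47 MHz, folds to fs − 16.18 MHz = 2.76 MHz.
53.42 MHz and 60.22 MHz both map to 3.4 MHz.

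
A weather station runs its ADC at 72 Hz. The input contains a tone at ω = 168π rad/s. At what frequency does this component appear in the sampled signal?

12 Hz

ω = 168π rad/s → f = ω/(2π) = 84 Hz.
84 Hz mod fs = 12 Hz.
12 Hz ≤ fs/2 = 36 Hz, appears at 12 Hz.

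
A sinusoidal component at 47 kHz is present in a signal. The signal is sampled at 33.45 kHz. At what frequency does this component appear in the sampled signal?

13.55 kHz

47 kHz mod fs = 13.55 kHz.
13.55 kHz ≤ fs/2 = 16.725 kHz, appears at 13.55 kHz.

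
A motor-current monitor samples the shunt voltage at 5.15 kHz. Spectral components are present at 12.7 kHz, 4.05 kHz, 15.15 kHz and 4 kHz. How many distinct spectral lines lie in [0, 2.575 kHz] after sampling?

fs/2 = 2.575 kHz.
12.7 kHz mod fs = 2.4 kHz.
2.4 kHz ≤ fs/2 = 2.575 kHz, appears at 2.4 kHz.
4.05 kHz > fs/2 = 2.575 kHz, folds to fs − 4.05 kHz = 1.1 kHz.
15.15 kHz mod fs = 4.85 kHz.
4.85 kHz > fs/2 = 2.575 kHz, folds to fs − 4.85 kHz = 0.3 kHz.
4 kHz > fs/2 = 2.575 kHz, folds to fs − 4 kHz = 1.15 kHz.
Distinct values: {0.3 kHz, 1.1 kHz, 1.15 kHz, 2.4 kHz} → 4.

4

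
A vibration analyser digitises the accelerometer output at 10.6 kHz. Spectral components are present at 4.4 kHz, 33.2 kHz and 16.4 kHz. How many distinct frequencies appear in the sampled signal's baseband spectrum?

3

fs/2 = 5.3 kHz.
4.4 kHz ≤ fs/2 = 5.3 kHz, passes unchanged.
33.2 kHz mod fs = 1.4 kHz.
1.4 kHz ≤ fs/2 = 5.3 kHz, appears at 1.4 kHz.
16.4 kHz mod fs = 5.8 kHz.
5.8 kHz > fs/2 = 5.3 kHz, folds to fs − 5.8 kHz = 4.8 kHz.
Distinct values: {1.4 kHz, 4.4 kHz, 4.8 kHz} → 3.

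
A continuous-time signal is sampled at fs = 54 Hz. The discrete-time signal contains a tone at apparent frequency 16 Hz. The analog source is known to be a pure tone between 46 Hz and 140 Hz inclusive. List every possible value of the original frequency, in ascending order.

Frequencies that alias to 16 Hz are k·fs ± 16 Hz for integer k ≥ 0.
k=0: 16 Hz.
k=1: 38 Hz, 70 Hz.
k=2: 92 Hz, 124 Hz.
k=3: 146 Hz, 178 Hz.
Within [46 Hz, 140 Hz]: 70 Hz, 92 Hz, 124 Hz.

70 Hz, 92 Hz, 124 Hz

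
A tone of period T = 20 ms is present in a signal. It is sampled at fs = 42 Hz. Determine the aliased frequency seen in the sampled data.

8 Hz

T = 20 ms → f = 1/T = 50 Hz.
50 Hz mod fs = 8 Hz.
8 Hz ≤ fs/2 = 21 Hz, appears at 8 Hz.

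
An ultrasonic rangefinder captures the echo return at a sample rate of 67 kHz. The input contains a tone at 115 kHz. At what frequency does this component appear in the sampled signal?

115 kHz mod fs = 48 kHz.
48 kHz > fs/2 = 33.5 kHz, folds to fs − 48 kHz = 19 kHz.

19 kHz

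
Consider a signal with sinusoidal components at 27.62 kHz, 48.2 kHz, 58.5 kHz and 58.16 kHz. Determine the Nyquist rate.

117 kHz

Highest-frequency component: 58.5 kHz.
Nyquist rate = 2 × 58.5 kHz = 117 kHz.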